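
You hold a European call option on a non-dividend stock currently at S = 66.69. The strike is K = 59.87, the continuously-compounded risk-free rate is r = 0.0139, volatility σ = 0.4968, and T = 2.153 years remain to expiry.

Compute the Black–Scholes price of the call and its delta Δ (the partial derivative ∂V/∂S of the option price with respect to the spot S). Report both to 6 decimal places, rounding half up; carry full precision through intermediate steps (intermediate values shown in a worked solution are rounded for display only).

σ√T = 0.4968·√2.153 = 0.728960
d₁ = (ln(S/K) + (r+σ²/2)T) / (σ√T) = (ln(66.69/59.87) + (0.0139+0.4968²/2)·2.153) / 0.728960 = (0.107879 + 0.295618) / 0.728960 = 0.553525
d₂ = d₁ − σ√T = 0.553525 − 0.728960 = -0.175435
e^{−rT} = e^{−0.0139·2.153} = 0.970517
N(d₁) = 0.710048,  N(d₂) = 0.430369
Call price V = S·N(d₁) − K·e^{−rT}·N(d₂) = 47.353099 − 25.006515 = 22.346584
Δ = N(d₁) = 0.710048

price = 22.346584
Δ = 0.710048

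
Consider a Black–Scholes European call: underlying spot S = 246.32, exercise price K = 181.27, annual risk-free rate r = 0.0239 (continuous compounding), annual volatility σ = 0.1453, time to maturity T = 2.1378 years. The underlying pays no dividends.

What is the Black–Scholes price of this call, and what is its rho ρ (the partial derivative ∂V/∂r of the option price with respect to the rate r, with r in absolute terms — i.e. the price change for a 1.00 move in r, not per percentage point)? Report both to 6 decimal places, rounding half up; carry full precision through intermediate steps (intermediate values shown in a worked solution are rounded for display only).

price = 74.907769
ρ = 347.110290

σ√T = 0.1453·√2.1378 = 0.212446
d₁ = (ln(S/K) + (r+σ²/2)T) / (σ√T) = (ln(246.32/181.27) + (0.0239+0.1453²/2)·2.1378) / 0.212446 = (0.306644 + 0.073660) / 0.212446 = 1.790118
d₂ = d₁ − σ√T = 1.790118 − 0.212446 = 1.577672
e^{−rT} = e^{−0.0239·2.1378} = 0.950190
N(d₁) = 0.963283,  N(d₂) = 0.942680
Call price V = S·N(d₁) − K·e^{−rT}·N(d₂) = 237.275760 − 162.367990 = 74.907769
ρ = K·T·e^{−rT}·N(d₂) = 347.110290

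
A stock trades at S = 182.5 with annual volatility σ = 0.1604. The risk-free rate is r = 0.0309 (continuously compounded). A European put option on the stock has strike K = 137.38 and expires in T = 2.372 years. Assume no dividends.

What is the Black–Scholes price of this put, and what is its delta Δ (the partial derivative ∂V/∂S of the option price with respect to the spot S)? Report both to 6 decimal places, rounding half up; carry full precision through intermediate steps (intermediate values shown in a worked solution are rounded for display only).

price = 1.240790
Δ = -0.058226

σ√T = 0.1604·√2.372 = 0.247037
d₁ = (ln(S/K) + (r+σ²/2)T) / (σ√T) = (ln(182.5/137.38) + (0.0309+0.1604²/2)·2.372) / 0.247037 = (0.283999 + 0.103808) / 0.247037 = 1.569838
d₂ = d₁ − σ√T = 1.569838 − 0.247037 = 1.322801
e^{−rT} = e^{−0.0309·2.372} = 0.929327
N(−d₁) = 0.058226,  N(−d₂) = 0.092951
Put price V = K·e^{−rT}·N(−d₂) − S·N(−d₁) = 11.867112 − 10.626322 = 1.240790
Δ = −N(−d₁) = -0.058226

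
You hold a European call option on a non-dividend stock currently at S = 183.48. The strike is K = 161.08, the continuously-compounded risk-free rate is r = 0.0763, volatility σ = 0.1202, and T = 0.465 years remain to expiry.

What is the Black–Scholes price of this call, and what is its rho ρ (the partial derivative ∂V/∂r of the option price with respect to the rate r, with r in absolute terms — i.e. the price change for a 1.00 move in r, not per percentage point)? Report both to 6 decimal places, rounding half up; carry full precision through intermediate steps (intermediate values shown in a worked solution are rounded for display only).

price = 28.125742
ρ = 70.568669

σ√T = 0.1202·√0.465 = 0.081965
d₁ = (ln(S/K) + (r+σ²/2)T) / (σ√T) = (ln(183.48/161.08) + (0.0763+0.1202²/2)·0.465) / 0.081965 = (0.130205 + 0.038839) / 0.081965 = 2.062371
d₂ = d₁ − σ√T = 2.062371 − 0.081965 = 1.980405
e^{−rT} = e^{−0.0763·0.465} = 0.965143
N(d₁) = 0.980414,  N(d₂) = 0.976171
Call price V = S·N(d₁) − K·e^{−rT}·N(d₂) = 179.886320 − 151.760578 = 28.125742
ρ = K·T·e^{−rT}·N(d₂) = 70.568669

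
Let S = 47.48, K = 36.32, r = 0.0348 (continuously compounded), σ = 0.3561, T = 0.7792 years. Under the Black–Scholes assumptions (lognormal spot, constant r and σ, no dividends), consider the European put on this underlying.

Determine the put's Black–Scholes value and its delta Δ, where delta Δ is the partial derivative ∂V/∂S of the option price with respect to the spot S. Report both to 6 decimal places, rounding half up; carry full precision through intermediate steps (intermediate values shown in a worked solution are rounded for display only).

σ√T = 0.3561·√0.7792 = 0.314338
d₁ = (ln(S/K) + (r+σ²/2)T) / (σ√T) = (ln(47.48/36.32) + (0.0348+0.3561²/2)·0.7792) / 0.314338 = (0.267940 + 0.076520) / 0.314338 = 1.095829
d₂ = d₁ − σ√T = 1.095829 − 0.314338 = 0.781491
e^{−rT} = e^{−0.0348·0.7792} = 0.973248
N(−d₁) = 0.136577,  N(−d₂) = 0.217257
Put price V = K·e^{−rT}·N(−d₂) − S·N(−d₁) = 7.679677 − 6.484670 = 1.195007
Δ = −N(−d₁) = -0.136577

price = 1.195007
Δ = -0.136577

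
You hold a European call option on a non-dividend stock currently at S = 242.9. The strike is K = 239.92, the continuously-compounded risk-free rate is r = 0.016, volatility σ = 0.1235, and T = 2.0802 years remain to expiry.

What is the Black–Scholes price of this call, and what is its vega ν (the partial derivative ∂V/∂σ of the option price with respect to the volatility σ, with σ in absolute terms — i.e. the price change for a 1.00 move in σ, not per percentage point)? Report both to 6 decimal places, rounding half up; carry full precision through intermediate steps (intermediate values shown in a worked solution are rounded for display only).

price = 22.818731
ν = 131.677435

σ√T = 0.1235·√2.0802 = 0.178123
d₁ = (ln(S/K) + (r+σ²/2)T) / (σ√T) = (ln(242.9/239.92) + (0.016+0.1235²/2)·2.0802) / 0.178123 = (0.012344 + 0.049147) / 0.178123 = 0.345219
d₂ = d₁ − σ√T = 0.345219 − 0.178123 = 0.167096
e^{−rT} = e^{−0.016·2.0802} = 0.967265
N(d₁) = 0.635035,  N(d₂) = 0.566353
Call price V = S·N(d₁) − K·e^{−rT}·N(d₂) = 154.250030 − 131.431299 = 22.818731
φ(d₁) = (1/√(2π))·e^{−d₁²/2} = 0.375864
ν = S·φ(d₁)·√T = 131.677435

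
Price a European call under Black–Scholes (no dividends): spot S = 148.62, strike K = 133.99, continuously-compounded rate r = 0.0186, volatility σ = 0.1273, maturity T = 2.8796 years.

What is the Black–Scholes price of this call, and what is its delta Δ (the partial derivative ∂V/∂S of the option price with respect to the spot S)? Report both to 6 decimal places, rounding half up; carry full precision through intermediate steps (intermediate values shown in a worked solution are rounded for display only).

price = 25.649646
Δ = 0.798328

σ√T = 0.1273·√2.8796 = 0.216020
d₁ = (ln(S/K) + (r+σ²/2)T) / (σ√T) = (ln(148.62/133.99) + (0.0186+0.1273²/2)·2.8796) / 0.216020 = (0.103628 + 0.076893) / 0.216020 = 0.835665
d₂ = d₁ − σ√T = 0.835665 − 0.216020 = 0.619644
e^{−rT} = e^{−0.0186·2.8796} = 0.947849
N(d₁) = 0.798328,  N(d₂) = 0.732254
Call price V = S·N(d₁) − K·e^{−rT}·N(d₂) = 118.647535 − 92.997889 = 25.649646
Δ = N(d₁) = 0.798328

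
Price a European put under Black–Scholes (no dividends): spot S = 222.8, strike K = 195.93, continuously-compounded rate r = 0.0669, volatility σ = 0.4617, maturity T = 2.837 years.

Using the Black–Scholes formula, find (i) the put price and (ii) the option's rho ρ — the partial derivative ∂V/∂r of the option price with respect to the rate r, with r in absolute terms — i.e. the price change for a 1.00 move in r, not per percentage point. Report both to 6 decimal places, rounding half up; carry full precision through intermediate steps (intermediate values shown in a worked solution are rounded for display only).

price = 32.384102
ρ = -226.122889

σ√T = 0.4617·√2.837 = 0.777660
d₁ = (ln(S/K) + (r+σ²/2)T) / (σ√T) = (ln(222.8/195.93) + (0.0669+0.4617²/2)·2.837) / 0.777660 = (0.128517 + 0.492173) / 0.777660 = 0.798151
d₂ = d₁ − σ√T = 0.798151 − 0.777660 = 0.020491
e^{−rT} = e^{−0.0669·2.837} = 0.827128
N(−d₁) = 0.212392,  N(−d₂) = 0.491826
Put price V = K·e^{−rT}·N(−d₂) − S·N(−d₁) = 79.704931 − 47.320829 = 32.384102
ρ = −K·T·e^{−rT}·N(−d₂) = -226.122889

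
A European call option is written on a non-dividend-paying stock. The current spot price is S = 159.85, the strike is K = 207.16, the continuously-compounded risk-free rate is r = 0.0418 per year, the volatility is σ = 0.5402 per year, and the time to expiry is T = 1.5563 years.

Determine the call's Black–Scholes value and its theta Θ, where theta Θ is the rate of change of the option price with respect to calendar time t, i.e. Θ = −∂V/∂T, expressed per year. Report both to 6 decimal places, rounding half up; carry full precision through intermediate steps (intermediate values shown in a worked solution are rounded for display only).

σ√T = 0.5402·√1.5563 = 0.673909
d₁ = (ln(S/K) + (r+σ²/2)T) / (σ√T) = (ln(159.85/207.16) + (0.0418+0.5402²/2)·1.5563) / 0.673909 = (-0.259256 + 0.292130) / 0.673909 = 0.048782
d₂ = d₁ − σ√T = 0.048782 − 0.673909 = -0.625127
e^{−rT} = e^{−0.0418·1.5563} = 0.937017
N(d₁) = 0.519453,  N(d₂) = 0.265944
Call price V = S·N(d₁) − K·e^{−rT}·N(d₂) = 83.034621 − 51.623020 = 31.411601
φ(d₁) = (1/√(2π))·e^{−d₁²/2} = 0.398468
Θ = −S·φ(d₁)·σ/(2√T) − r·K·e^{−rT}·N(d₂) = −13.790623 − 2.157842 = -15.948466

price = 31.411601
Θ = -15.948466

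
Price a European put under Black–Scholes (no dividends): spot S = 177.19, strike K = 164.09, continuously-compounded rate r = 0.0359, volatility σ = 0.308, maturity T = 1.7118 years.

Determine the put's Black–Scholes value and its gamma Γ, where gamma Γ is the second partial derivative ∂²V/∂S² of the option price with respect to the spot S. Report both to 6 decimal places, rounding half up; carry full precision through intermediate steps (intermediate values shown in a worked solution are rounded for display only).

price = 16.546108
Γ = 0.004817

σ√T = 0.308·√1.7118 = 0.402974
d₁ = (ln(S/K) + (r+σ²/2)T) / (σ√T) = (ln(177.19/164.09) + (0.0359+0.308²/2)·1.7118) / 0.402974 = (0.076808 + 0.142648) / 0.402974 = 0.544589
d₂ = d₁ − σ√T = 0.544589 − 0.402974 = 0.141615
e^{−rT} = e^{−0.0359·1.7118} = 0.940397
N(−d₁) = 0.293018,  N(−d₂) = 0.443692
Put price V = K·e^{−rT}·N(−d₂) − S·N(−d₁) = 68.465994 − 51.919886 = 16.546108
φ(d₁) = (1/√(2π))·e^{−d₁²/2} = 0.343961
Γ = φ(d₁) / (S·σ·√T) = 0.004817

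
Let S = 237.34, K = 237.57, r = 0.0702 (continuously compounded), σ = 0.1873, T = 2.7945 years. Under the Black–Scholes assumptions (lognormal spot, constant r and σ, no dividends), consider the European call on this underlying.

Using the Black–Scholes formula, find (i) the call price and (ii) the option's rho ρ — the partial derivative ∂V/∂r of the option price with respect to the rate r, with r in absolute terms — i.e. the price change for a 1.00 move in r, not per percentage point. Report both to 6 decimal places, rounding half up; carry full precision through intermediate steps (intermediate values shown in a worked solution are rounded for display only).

σ√T = 0.1873·√2.7945 = 0.313105
d₁ = (ln(S/K) + (r+σ²/2)T) / (σ√T) = (ln(237.34/237.57) + (0.0702+0.1873²/2)·2.7945) / 0.313105 = (-0.000969 + 0.245191) / 0.313105 = 0.780003
d₂ = d₁ − σ√T = 0.780003 − 0.313105 = 0.466898
e^{−rT} = e^{−0.0702·2.7945} = 0.821869
N(d₁) = 0.782305,  N(d₂) = 0.679713
Call price V = S·N(d₁) − K·e^{−rT}·N(d₂) = 185.672348 − 132.715070 = 52.957279
ρ = K·T·e^{−rT}·N(d₂) = 370.872262

price = 52.957279
ρ = 370.872262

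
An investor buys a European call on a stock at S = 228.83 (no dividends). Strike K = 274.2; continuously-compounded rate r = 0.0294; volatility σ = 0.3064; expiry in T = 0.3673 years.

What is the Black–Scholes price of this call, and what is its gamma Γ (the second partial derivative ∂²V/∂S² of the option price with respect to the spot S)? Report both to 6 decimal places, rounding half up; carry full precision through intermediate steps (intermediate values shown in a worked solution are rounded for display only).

σ√T = 0.3064·√0.3673 = 0.185695
d₁ = (ln(S/K) + (r+σ²/2)T) / (σ√T) = (ln(228.83/274.2) + (0.0294+0.3064²/2)·0.3673) / 0.185695 = (-0.180878 + 0.028040) / 0.185695 = -0.823064
d₂ = d₁ − σ√T = -0.823064 − 0.185695 = -1.008759
e^{−rT} = e^{−0.0294·0.3673} = 0.989259
N(d₁) = 0.205236,  N(d₂) = 0.156545
Call price V = S·N(d₁) − K·e^{−rT}·N(d₂) = 46.964102 − 42.463659 = 4.500444
φ(d₁) = (1/√(2π))·e^{−d₁²/2} = 0.284320
Γ = φ(d₁) / (S·σ·√T) = 0.006691

price = 4.500444
Γ = 0.006691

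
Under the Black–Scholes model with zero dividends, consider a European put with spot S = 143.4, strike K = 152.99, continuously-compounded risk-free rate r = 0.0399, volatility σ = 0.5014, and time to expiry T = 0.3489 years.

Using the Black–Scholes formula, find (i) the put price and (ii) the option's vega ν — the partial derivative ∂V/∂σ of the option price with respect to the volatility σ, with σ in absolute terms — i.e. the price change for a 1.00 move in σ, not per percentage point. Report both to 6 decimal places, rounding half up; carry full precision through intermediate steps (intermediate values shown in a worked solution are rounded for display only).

σ√T = 0.5014·√0.3489 = 0.296166
d₁ = (ln(S/K) + (r+σ²/2)T) / (σ√T) = (ln(143.4/152.99) + (0.0399+0.5014²/2)·0.3489) / 0.296166 = (-0.064735 + 0.057778) / 0.296166 = -0.023488
d₂ = d₁ − σ√T = -0.023488 − 0.296166 = -0.319654
e^{−rT} = e^{−0.0399·0.3489} = 0.986175
N(−d₁) = 0.509370,  N(−d₂) = 0.625385
Put price V = K·e^{−rT}·N(−d₂) − S·N(−d₁) = 94.354898 − 73.043607 = 21.311292
φ(d₁) = (1/√(2π))·e^{−d₁²/2} = 0.398832
ν = S·φ(d₁)·√T = 33.782353

price = 21.311292
ν = 33.782353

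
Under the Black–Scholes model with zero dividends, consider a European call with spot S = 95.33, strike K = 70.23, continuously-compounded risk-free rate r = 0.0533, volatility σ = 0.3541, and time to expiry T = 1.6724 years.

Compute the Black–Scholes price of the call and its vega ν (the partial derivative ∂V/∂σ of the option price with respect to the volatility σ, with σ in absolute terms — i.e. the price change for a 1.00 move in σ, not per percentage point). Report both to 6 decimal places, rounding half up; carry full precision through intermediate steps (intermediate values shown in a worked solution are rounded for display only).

price = 34.885765
ν = 27.126057

σ√T = 0.3541·√1.6724 = 0.457927
d₁ = (ln(S/K) + (r+σ²/2)T) / (σ√T) = (ln(95.33/70.23) + (0.0533+0.3541²/2)·1.6724) / 0.457927 = (0.305569 + 0.193987) / 0.457927 = 1.090909
d₂ = d₁ − σ√T = 1.090909 − 0.457927 = 0.632982
e^{−rT} = e^{−0.0533·1.6724} = 0.914718
N(d₁) = 0.862344,  N(d₂) = 0.736627
Call price V = S·N(d₁) − K·e^{−rT}·N(d₂) = 82.207207 − 47.321442 = 34.885765
φ(d₁) = (1/√(2π))·e^{−d₁²/2} = 0.220033
ν = S·φ(d₁)·√T = 27.126057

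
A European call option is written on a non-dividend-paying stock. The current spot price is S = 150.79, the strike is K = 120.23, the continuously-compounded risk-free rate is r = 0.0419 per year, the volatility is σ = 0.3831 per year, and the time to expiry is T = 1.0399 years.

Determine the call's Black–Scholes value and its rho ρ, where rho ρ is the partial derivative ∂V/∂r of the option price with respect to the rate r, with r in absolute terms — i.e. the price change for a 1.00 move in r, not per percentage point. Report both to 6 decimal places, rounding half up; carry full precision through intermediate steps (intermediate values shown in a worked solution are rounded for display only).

σ√T = 0.3831·√1.0399 = 0.390668
d₁ = (ln(S/K) + (r+σ²/2)T) / (σ√T) = (ln(150.79/120.23) + (0.0419+0.3831²/2)·1.0399) / 0.390668 = (0.226482 + 0.119883) / 0.390668 = 0.886594
d₂ = d₁ − σ√T = 0.886594 − 0.390668 = 0.495926
e^{−rT} = e^{−0.0419·1.0399} = 0.957364
N(d₁) = 0.812351,  N(d₂) = 0.690027
Call price V = S·N(d₁) − K·e^{−rT}·N(d₂) = 122.494461 − 79.424742 = 43.069718
ρ = K·T·e^{−rT}·N(d₂) = 82.593790

price = 43.069718
ρ = 82.593790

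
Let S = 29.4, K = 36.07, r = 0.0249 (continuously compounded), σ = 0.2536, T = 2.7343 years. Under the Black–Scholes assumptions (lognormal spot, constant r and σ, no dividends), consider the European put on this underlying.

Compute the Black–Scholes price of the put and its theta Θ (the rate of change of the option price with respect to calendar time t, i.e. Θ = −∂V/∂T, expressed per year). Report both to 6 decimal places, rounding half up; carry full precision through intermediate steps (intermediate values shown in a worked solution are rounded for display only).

σ√T = 0.2536·√2.7343 = 0.419346
d₁ = (ln(S/K) + (r+σ²/2)T) / (σ√T) = (ln(29.4/36.07) + (0.0249+0.2536²/2)·2.7343) / 0.419346 = (-0.204467 + 0.156010) / 0.419346 = -0.115554
d₂ = d₁ − σ√T = -0.115554 − 0.419346 = -0.534900
e^{−rT} = e^{−0.0249·2.7343} = 0.934182
N(−d₁) = 0.545997,  N(−d₂) = 0.703641
Put price V = K·e^{−rT}·N(−d₂) − S·N(−d₁) = 23.709833 − 16.052317 = 7.657516
φ(d₁) = (1/√(2π))·e^{−d₁²/2} = 0.396288
Θ = −S·φ(d₁)·σ/(2√T) + r·K·e^{−rT}·N(−d₂) = −0.893417 + 0.590375 = -0.303042

price = 7.657516
Θ = -0.303042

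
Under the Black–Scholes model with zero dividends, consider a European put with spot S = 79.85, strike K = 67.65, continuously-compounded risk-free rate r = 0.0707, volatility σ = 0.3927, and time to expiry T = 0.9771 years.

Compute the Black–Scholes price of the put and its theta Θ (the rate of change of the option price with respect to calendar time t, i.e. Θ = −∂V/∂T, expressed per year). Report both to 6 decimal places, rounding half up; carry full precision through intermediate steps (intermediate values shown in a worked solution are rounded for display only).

σ√T = 0.3927·√0.9771 = 0.388178
d₁ = (ln(S/K) + (r+σ²/2)T) / (σ√T) = (ln(79.85/67.65) + (0.0707+0.3927²/2)·0.9771) / 0.388178 = (0.165803 + 0.144422) / 0.388178 = 0.799182
d₂ = d₁ − σ√T = 0.799182 − 0.388178 = 0.411004
e^{−rT} = e^{−0.0707·0.9771} = 0.933251
N(−d₁) = 0.212093,  N(−d₂) = 0.340535
Put price V = K·e^{−rT}·N(−d₂) − S·N(−d₁) = 21.499469 − 16.935588 = 4.563881
φ(d₁) = (1/√(2π))·e^{−d₁²/2} = 0.289881
Θ = −S·φ(d₁)·σ/(2√T) + r·K·e^{−rT}·N(−d₂) = −4.597866 + 1.520012 = -3.077854

price = 4.563881
Θ = -3.077854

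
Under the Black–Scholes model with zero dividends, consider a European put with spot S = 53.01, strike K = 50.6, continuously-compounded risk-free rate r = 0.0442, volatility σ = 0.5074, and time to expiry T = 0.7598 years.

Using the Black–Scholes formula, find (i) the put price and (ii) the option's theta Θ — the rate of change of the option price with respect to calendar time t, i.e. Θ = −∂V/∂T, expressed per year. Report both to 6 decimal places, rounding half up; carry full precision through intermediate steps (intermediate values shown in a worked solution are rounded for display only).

price = 7.023491
Θ = -4.560900

σ√T = 0.5074·√0.7598 = 0.442283
d₁ = (ln(S/K) + (r+σ²/2)T) / (σ√T) = (ln(53.01/50.6) + (0.0442+0.5074²/2)·0.7598) / 0.442283 = (0.046529 + 0.131390) / 0.442283 = 0.402275
d₂ = d₁ − σ√T = 0.402275 − 0.442283 = -0.040008
e^{−rT} = e^{−0.0442·0.7598} = 0.966974
N(−d₁) = 0.343741,  N(−d₂) = 0.515957
Put price V = K·e^{−rT}·N(−d₂) − S·N(−d₁) = 25.245197 − 18.221706 = 7.023491
φ(d₁) = (1/√(2π))·e^{−d₁²/2} = 0.367934
Θ = −S·φ(d₁)·σ/(2√T) + r·K·e^{−rT}·N(−d₂) = −5.676738 + 1.115838 = -4.560900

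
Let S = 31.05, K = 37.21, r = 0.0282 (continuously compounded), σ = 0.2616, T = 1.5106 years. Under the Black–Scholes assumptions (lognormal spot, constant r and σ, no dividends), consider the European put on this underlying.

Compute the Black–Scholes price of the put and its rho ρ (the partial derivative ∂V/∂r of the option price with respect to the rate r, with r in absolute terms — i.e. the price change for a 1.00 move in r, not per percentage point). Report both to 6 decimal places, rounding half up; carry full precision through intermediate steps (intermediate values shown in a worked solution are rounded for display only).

σ√T = 0.2616·√1.5106 = 0.321523
d₁ = (ln(S/K) + (r+σ²/2)T) / (σ√T) = (ln(31.05/37.21) + (0.0282+0.2616²/2)·1.5106) / 0.321523 = (-0.180979 + 0.094288) / 0.321523 = -0.269626
d₂ = d₁ − σ√T = -0.269626 − 0.321523 = -0.591150
e^{−rT} = e^{−0.0282·1.5106} = 0.958296
N(−d₁) = 0.606276,  N(−d₂) = 0.722790
Put price V = K·e^{−rT}·N(−d₂) − S·N(−d₁) = 25.773376 − 18.824875 = 6.948501
ρ = −K·T·e^{−rT}·N(−d₂) = -38.933262

price = 6.948501
ρ = -38.933262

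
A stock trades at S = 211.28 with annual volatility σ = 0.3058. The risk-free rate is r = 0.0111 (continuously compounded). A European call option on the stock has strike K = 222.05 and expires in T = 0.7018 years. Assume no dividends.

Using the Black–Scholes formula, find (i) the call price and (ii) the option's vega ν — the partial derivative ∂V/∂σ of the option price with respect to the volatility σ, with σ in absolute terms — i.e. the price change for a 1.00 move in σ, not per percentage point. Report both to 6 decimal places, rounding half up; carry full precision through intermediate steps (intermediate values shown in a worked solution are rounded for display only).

σ√T = 0.3058·√0.7018 = 0.256179
d₁ = (ln(S/K) + (r+σ²/2)T) / (σ√T) = (ln(211.28/222.05) + (0.0111+0.3058²/2)·0.7018) / 0.256179 = (-0.049718 + 0.040604) / 0.256179 = -0.035578
d₂ = d₁ − σ√T = -0.035578 − 0.256179 = -0.291758
e^{−rT} = e^{−0.0111·0.7018} = 0.992240
N(d₁) = 0.485809,  N(d₂) = 0.385236
Call price V = S·N(d₁) − K·e^{−rT}·N(d₂) = 102.641800 − 84.877874 = 17.763925
φ(d₁) = (1/√(2π))·e^{−d₁²/2} = 0.398690
ν = S·φ(d₁)·√T = 70.566775

price = 17.763925
ν = 70.566775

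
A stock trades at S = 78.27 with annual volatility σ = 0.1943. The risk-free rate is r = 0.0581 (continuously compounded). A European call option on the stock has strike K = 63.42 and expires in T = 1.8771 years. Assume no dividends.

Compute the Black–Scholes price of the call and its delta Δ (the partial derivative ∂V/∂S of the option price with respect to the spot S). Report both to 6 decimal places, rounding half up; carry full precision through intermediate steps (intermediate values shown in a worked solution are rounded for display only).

σ√T = 0.1943·√1.8771 = 0.266205
d₁ = (ln(S/K) + (r+σ²/2)T) / (σ√T) = (ln(78.27/63.42) + (0.0581+0.1943²/2)·1.8771) / 0.266205 = (0.210385 + 0.144492) / 0.266205 = 1.333097
d₂ = d₁ − σ√T = 1.333097 − 0.266205 = 1.066891
e^{−rT} = e^{−0.0581·1.8771} = 0.896677
N(d₁) = 0.908750,  N(d₂) = 0.856990
Call price V = S·N(d₁) − K·e^{−rT}·N(d₂) = 71.127859 − 48.734648 = 22.393211
Δ = N(d₁) = 0.908750

price = 22.393211
Δ = 0.908750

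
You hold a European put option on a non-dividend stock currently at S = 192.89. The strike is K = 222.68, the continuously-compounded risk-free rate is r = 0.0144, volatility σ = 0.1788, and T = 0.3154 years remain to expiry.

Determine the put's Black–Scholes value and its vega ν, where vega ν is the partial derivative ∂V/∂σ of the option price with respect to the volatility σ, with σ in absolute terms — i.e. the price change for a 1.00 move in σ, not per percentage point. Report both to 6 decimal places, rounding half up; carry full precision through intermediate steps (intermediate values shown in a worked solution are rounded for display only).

price = 29.567124
ν = 17.732507

σ√T = 0.1788·√0.3154 = 0.100415
d₁ = (ln(S/K) + (r+σ²/2)T) / (σ√T) = (ln(192.89/222.68) + (0.0144+0.1788²/2)·0.3154) / 0.100415 = (-0.143616 + 0.009583) / 0.100415 = -1.334785
d₂ = d₁ − σ√T = -1.334785 − 0.100415 = -1.435200
e^{−rT} = e^{−0.0144·0.3154} = 0.995469
N(−d₁) = 0.909027,  N(−d₂) = 0.924385
Put price V = K·e^{−rT}·N(−d₂) − S·N(−d₁) = 204.909266 − 175.342142 = 29.567124
φ(d₁) = (1/√(2π))·e^{−d₁²/2} = 0.163693
ν = S·φ(d₁)·√T = 17.732507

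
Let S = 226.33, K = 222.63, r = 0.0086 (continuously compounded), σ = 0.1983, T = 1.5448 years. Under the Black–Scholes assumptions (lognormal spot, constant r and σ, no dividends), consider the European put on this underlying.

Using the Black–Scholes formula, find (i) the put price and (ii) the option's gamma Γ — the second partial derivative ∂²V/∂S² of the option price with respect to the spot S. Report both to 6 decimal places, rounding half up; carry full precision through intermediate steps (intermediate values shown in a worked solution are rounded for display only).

price = 18.711875
Γ = 0.006942

σ√T = 0.1983·√1.5448 = 0.246467
d₁ = (ln(S/K) + (r+σ²/2)T) / (σ√T) = (ln(226.33/222.63) + (0.0086+0.1983²/2)·1.5448) / 0.246467 = (0.016483 + 0.043658) / 0.246467 = 0.244013
d₂ = d₁ − σ√T = 0.244013 − 0.246467 = -0.002454
e^{−rT} = e^{−0.0086·1.5448} = 0.986803
N(−d₁) = 0.403610,  N(−d₂) = 0.500979
Put price V = K·e^{−rT}·N(−d₂) − S·N(−d₁) = 110.061001 − 91.349126 = 18.711875
φ(d₁) = (1/√(2π))·e^{−d₁²/2} = 0.387240
Γ = φ(d₁) / (S·σ·√T) = 0.006942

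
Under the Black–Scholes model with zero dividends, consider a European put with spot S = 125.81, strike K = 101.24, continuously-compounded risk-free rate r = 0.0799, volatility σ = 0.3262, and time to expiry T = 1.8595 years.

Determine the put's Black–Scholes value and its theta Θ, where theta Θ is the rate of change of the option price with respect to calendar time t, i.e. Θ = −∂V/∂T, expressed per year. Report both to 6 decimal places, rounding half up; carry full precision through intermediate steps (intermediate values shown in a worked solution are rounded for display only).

σ√T = 0.3262·√1.8595 = 0.444818
d₁ = (ln(S/K) + (r+σ²/2)T) / (σ√T) = (ln(125.81/101.24) + (0.0799+0.3262²/2)·1.8595) / 0.444818 = (0.217279 + 0.247505) / 0.444818 = 1.044887
d₂ = d₁ − σ√T = 1.044887 − 0.444818 = 0.600070
e^{−rT} = e^{−0.0799·1.8595} = 0.861936
N(−d₁) = 0.148038,  N(−d₂) = 0.274230
Put price V = K·e^{−rT}·N(−d₂) − S·N(−d₁) = 23.929967 − 18.624603 = 5.305365
φ(d₁) = (1/√(2π))·e^{−d₁²/2} = 0.231117
Θ = −S·φ(d₁)·σ/(2√T) + r·K·e^{−rT}·N(−d₂) = −3.477780 + 1.912004 = -1.565775

price = 5.305365
Θ = -1.565775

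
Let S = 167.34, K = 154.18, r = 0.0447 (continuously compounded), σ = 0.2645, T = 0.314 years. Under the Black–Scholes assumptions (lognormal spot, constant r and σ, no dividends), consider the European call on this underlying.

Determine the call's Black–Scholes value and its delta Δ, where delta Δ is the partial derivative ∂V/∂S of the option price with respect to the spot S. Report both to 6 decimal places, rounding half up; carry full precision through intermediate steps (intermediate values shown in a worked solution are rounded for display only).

σ√T = 0.2645·√0.314 = 0.148214
d₁ = (ln(S/K) + (r+σ²/2)T) / (σ√T) = (ln(167.34/154.18) + (0.0447+0.2645²/2)·0.314) / 0.148214 = (0.081907 + 0.025020) / 0.148214 = 0.721431
d₂ = d₁ − σ√T = 0.721431 − 0.148214 = 0.573217
e^{−rT} = e^{−0.0447·0.314} = 0.986062
N(d₁) = 0.764678,  N(d₂) = 0.716751
Call price V = S·N(d₁) − K·e^{−rT}·N(d₂) = 127.961182 − 108.968418 = 18.992764
Δ = N(d₁) = 0.764678

price = 18.992764
Δ = 0.764678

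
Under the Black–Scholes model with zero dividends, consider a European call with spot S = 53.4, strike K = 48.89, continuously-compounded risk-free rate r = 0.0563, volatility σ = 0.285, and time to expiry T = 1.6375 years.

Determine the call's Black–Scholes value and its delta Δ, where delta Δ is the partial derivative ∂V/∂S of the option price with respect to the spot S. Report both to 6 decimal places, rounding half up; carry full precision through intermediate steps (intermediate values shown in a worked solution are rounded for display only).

price = 12.334656
Δ = 0.750823

σ√T = 0.285·√1.6375 = 0.364700
d₁ = (ln(S/K) + (r+σ²/2)T) / (σ√T) = (ln(53.4/48.89) + (0.0563+0.285²/2)·1.6375) / 0.364700 = (0.088238 + 0.158694) / 0.364700 = 0.677083
d₂ = d₁ − σ√T = 0.677083 − 0.364700 = 0.312383
e^{−rT} = e^{−0.0563·1.6375} = 0.911931
N(d₁) = 0.750823,  N(d₂) = 0.622625
Call price V = S·N(d₁) − K·e^{−rT}·N(d₂) = 40.093970 − 27.759314 = 12.334656
Δ = N(d₁) = 0.750823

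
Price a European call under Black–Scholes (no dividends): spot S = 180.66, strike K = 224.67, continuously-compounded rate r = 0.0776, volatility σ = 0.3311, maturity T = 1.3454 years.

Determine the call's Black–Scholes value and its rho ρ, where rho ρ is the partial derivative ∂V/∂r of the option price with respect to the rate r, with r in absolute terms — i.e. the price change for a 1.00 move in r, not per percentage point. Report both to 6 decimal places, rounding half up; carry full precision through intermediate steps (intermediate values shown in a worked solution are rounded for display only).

σ√T = 0.3311·√1.3454 = 0.384047
d₁ = (ln(S/K) + (r+σ²/2)T) / (σ√T) = (ln(180.66/224.67) + (0.0776+0.3311²/2)·1.3454) / 0.384047 = (-0.218016 + 0.178149) / 0.384047 = -0.103806
d₂ = d₁ − σ√T = -0.103806 − 0.384047 = -0.487854
e^{−rT} = e^{−0.0776·1.3454} = 0.900862
N(d₁) = 0.458661,  N(d₂) = 0.312827
Call price V = S·N(d₁) − K·e^{−rT}·N(d₂) = 82.861786 − 63.315087 = 19.546699
ρ = K·T·e^{−rT}·N(d₂) = 85.184118

price = 19.546699
ρ = 85.184118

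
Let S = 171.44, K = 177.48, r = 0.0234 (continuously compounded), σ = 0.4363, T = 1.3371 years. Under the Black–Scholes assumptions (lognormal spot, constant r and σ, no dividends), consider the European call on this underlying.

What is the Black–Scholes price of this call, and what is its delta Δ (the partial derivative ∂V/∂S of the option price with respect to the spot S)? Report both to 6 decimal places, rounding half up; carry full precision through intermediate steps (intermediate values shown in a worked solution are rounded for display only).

σ√T = 0.4363·√1.3371 = 0.504507
d₁ = (ln(S/K) + (r+σ²/2)T) / (σ√T) = (ln(171.44/177.48) + (0.0234+0.4363²/2)·1.3371) / 0.504507 = (-0.034625 + 0.158552) / 0.504507 = 0.245640
d₂ = d₁ − σ√T = 0.245640 − 0.504507 = -0.258867
e^{−rT} = e^{−0.0234·1.3371} = 0.969196
N(d₁) = 0.597020,  N(d₂) = 0.397869
Call price V = S·N(d₁) − K·e^{−rT}·N(d₂) = 102.353044 − 68.438627 = 33.914417
Δ = N(d₁) = 0.597020

price = 33.914417
Δ = 0.597020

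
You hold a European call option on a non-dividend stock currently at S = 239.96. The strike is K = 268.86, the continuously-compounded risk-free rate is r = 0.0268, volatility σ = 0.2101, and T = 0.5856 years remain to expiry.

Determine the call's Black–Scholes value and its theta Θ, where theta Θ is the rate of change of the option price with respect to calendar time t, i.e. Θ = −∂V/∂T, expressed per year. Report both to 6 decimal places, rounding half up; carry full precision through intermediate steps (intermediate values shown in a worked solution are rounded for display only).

σ√T = 0.2101·√0.5856 = 0.160778
d₁ = (ln(S/K) + (r+σ²/2)T) / (σ√T) = (ln(239.96/268.86) + (0.0268+0.2101²/2)·0.5856) / 0.160778 = (-0.113719 + 0.028619) / 0.160778 = -0.529299
d₂ = d₁ − σ√T = -0.529299 − 0.160778 = -0.690077
e^{−rT} = e^{−0.0268·0.5856} = 0.984428
N(d₁) = 0.298299,  N(d₂) = 0.245073
Call price V = S·N(d₁) − K·e^{−rT}·N(d₂) = 71.579799 − 64.864246 = 6.715553
φ(d₁) = (1/√(2π))·e^{−d₁²/2} = 0.346796
Θ = −S·φ(d₁)·σ/(2√T) − r·K·e^{−rT}·N(d₂) = −11.423756 − 1.738362 = -13.162118

price = 6.715553
Θ = -13.162118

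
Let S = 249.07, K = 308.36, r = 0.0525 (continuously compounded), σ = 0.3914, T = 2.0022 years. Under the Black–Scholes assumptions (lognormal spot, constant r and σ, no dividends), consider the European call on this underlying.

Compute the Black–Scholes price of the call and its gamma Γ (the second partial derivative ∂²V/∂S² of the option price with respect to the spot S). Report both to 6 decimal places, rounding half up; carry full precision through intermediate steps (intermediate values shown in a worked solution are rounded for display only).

price = 44.253813
Γ = 0.002883

σ√T = 0.3914·√2.0022 = 0.553828
d₁ = (ln(S/K) + (r+σ²/2)T) / (σ√T) = (ln(249.07/308.36) + (0.0525+0.3914²/2)·2.0022) / 0.553828 = (-0.213534 + 0.258478) / 0.553828 = 0.081152
d₂ = d₁ − σ√T = 0.081152 − 0.553828 = -0.472676
e^{−rT} = e^{−0.0525·2.0022} = 0.900221
N(d₁) = 0.532339,  N(d₂) = 0.318222
Call price V = S·N(d₁) − K·e^{−rT}·N(d₂) = 132.589756 − 88.335944 = 44.253813
φ(d₁) = (1/√(2π))·e^{−d₁²/2} = 0.397631
Γ = φ(d₁) / (S·σ·√T) = 0.002883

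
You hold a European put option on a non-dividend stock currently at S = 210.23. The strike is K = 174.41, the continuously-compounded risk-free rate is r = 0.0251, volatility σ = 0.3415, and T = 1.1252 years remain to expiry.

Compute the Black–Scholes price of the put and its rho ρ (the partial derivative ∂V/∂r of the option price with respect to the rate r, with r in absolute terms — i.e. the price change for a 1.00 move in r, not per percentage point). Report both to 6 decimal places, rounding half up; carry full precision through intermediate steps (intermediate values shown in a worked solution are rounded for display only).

price = 11.554024
ρ = -64.863602

σ√T = 0.3415·√1.1252 = 0.362248
d₁ = (ln(S/K) + (r+σ²/2)T) / (σ√T) = (ln(210.23/174.41) + (0.0251+0.3415²/2)·1.1252) / 0.362248 = (0.186793 + 0.093854) / 0.362248 = 0.774739
d₂ = d₁ − σ√T = 0.774739 − 0.362248 = 0.412492
e^{−rT} = e^{−0.0251·1.1252} = 0.972153
N(−d₁) = 0.219247,  N(−d₂) = 0.339990
Put price V = K·e^{−rT}·N(−d₂) − S·N(−d₁) = 57.646287 − 46.092262 = 11.554024
ρ = −K·T·e^{−rT}·N(−d₂) = -64.863602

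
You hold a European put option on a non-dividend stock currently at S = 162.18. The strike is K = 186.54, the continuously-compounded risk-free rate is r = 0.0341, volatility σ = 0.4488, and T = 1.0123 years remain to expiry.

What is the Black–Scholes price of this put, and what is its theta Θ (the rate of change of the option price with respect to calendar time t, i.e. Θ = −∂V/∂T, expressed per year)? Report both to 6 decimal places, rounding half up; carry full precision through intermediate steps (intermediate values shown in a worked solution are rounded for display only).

σ√T = 0.4488·√1.0123 = 0.451552
d₁ = (ln(S/K) + (r+σ²/2)T) / (σ√T) = (ln(162.18/186.54) + (0.0341+0.4488²/2)·1.0123) / 0.451552 = (-0.139939 + 0.136469) / 0.451552 = -0.007685
d₂ = d₁ − σ√T = -0.007685 − 0.451552 = -0.459236
e^{−rT} = e^{−0.0341·1.0123} = 0.966070
N(−d₁) = 0.503066,  N(−d₂) = 0.676968
Put price V = K·e^{−rT}·N(−d₂) − S·N(−d₁) = 121.996773 − 81.587189 = 40.409584
φ(d₁) = (1/√(2π))·e^{−d₁²/2} = 0.398931
Θ = −S·φ(d₁)·σ/(2√T) + r·K·e^{−rT}·N(−d₂) = −14.429882 + 4.160090 = -10.269792

price = 40.409584
Θ = -10.269792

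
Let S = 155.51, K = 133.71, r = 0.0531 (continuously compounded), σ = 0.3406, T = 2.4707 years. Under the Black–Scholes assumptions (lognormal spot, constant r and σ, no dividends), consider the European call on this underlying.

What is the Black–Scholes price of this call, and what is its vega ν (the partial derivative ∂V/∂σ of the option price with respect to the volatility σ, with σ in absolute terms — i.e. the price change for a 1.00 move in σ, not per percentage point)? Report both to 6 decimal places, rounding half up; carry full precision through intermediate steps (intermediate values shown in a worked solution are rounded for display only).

price = 51.692265
ν = 71.102708

σ√T = 0.3406·√2.4707 = 0.535371
d₁ = (ln(S/K) + (r+σ²/2)T) / (σ√T) = (ln(155.51/133.71) + (0.0531+0.3406²/2)·2.4707) / 0.535371 = (0.151037 + 0.274505) / 0.535371 = 0.794854
d₂ = d₁ − σ√T = 0.794854 − 0.535371 = 0.259484
e^{−rT} = e^{−0.0531·2.4707} = 0.877047
N(d₁) = 0.786651,  N(d₂) = 0.602369
Call price V = S·N(d₁) − K·e^{−rT}·N(d₂) = 122.332086 − 70.639821 = 51.692265
φ(d₁) = (1/√(2π))·e^{−d₁²/2} = 0.290883
ν = S·φ(d₁)·√T = 71.102708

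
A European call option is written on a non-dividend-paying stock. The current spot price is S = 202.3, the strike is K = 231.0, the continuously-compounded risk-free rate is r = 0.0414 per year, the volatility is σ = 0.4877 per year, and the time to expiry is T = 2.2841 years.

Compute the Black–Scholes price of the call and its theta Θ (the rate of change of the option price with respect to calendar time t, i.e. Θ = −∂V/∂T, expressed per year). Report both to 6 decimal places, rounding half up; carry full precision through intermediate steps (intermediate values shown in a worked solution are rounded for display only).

price = 55.443291
Θ = -15.317767

σ√T = 0.4877·√2.2841 = 0.737073
d₁ = (ln(S/K) + (r+σ²/2)T) / (σ√T) = (ln(202.3/231.0) + (0.0414+0.4877²/2)·2.2841) / 0.737073 = (-0.132666 + 0.366200) / 0.737073 = 0.316840
d₂ = d₁ − σ√T = 0.316840 − 0.737073 = -0.420233
e^{−rT} = e^{−0.0414·2.2841} = 0.909772
N(d₁) = 0.624317,  N(d₂) = 0.337158
Call price V = S·N(d₁) − K·e^{−rT}·N(d₂) = 126.299401 − 70.856110 = 55.443291
φ(d₁) = (1/√(2π))·e^{−d₁²/2} = 0.379412
Θ = −S·φ(d₁)·σ/(2√T) − r·K·e^{−rT}·N(d₂) = −12.384324 − 2.933443 = -15.317767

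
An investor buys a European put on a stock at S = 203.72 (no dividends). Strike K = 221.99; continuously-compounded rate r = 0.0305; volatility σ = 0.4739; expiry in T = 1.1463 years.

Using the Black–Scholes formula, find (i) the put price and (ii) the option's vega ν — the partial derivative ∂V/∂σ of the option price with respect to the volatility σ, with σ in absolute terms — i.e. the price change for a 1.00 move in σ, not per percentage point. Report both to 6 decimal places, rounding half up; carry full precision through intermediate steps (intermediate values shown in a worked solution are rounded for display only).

price = 47.391475
ν = 85.997928

σ√T = 0.4739·√1.1463 = 0.507383
d₁ = (ln(S/K) + (r+σ²/2)T) / (σ√T) = (ln(203.72/221.99) + (0.0305+0.4739²/2)·1.1463) / 0.507383 = (-0.085886 + 0.163681) / 0.507383 = 0.153326
d₂ = d₁ − σ√T = 0.153326 − 0.507383 = -0.354057
e^{−rT} = e^{−0.0305·1.1463} = 0.965642
N(−d₁) = 0.439071,  N(−d₂) = 0.638352
Put price V = K·e^{−rT}·N(−d₂) − S·N(−d₁) = 136.838931 − 89.447456 = 47.391475
φ(d₁) = (1/√(2π))·e^{−d₁²/2} = 0.394280
ν = S·φ(d₁)·√T = 85.997928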